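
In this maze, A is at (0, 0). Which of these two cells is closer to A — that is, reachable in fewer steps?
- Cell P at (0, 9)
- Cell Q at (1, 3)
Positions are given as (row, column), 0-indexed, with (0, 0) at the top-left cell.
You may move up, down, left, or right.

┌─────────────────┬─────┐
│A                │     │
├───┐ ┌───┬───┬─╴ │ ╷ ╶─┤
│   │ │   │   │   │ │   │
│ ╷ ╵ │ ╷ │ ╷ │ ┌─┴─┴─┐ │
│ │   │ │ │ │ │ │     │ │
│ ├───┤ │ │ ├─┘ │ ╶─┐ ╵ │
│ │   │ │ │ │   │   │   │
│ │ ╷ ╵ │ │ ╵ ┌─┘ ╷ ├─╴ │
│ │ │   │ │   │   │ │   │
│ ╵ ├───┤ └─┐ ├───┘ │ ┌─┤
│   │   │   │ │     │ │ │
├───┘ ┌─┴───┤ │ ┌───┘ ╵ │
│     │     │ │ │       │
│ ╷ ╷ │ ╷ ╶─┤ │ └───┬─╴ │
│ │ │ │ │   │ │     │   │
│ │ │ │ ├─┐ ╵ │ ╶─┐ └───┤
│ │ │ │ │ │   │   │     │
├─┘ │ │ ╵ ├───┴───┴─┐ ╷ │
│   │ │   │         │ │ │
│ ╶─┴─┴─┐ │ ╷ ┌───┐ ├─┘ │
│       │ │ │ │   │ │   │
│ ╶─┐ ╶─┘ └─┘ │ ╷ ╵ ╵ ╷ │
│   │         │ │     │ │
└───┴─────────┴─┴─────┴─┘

Shortest path A → P at (0, 9): 65 steps
Shortest path A → Q at (1, 3): 20 steps

Q is closer (20 steps vs 65 steps).

Path to P:

┌─────────────────┬─────┐
│A → → → → → → → ↓│P ↰  │
├───┐ ┌───┬───┬─╴ │ ╷ ╶─┤
│   │ │   │   │↓ ↲│ │↑ ↰│
│ ╷ ╵ │ ╷ │ ╷ │ ┌─┴─┴─┐ │
│ │   │ │ │ │ │↓│↱ → ↓│↑│
│ ├───┤ │ │ ├─┘ │ ╶─┐ ╵ │
│ │   │ │ │ │↓ ↲│↑ ↰│↳ ↑│
│ │ ╷ ╵ │ │ ╵ ┌─┘ ╷ ├─╴ │
│ │ │   │ │  ↓│   │↑│   │
│ ╵ ├───┤ └─┐ ├───┘ │ ┌─┤
│   │   │   │↓│↱ → ↑│ │ │
├───┘ ┌─┴───┤ │ ┌───┘ ╵ │
│     │↓ ↰  │↓│↑│       │
│ ╷ ╷ │ ╷ ╶─┤ │ └───┬─╴ │
│ │ │ │↓│↑ ↰│↓│↑ ← ↰│   │
│ │ │ │ ├─┐ ╵ │ ╶─┐ └───┤
│ │ │ │↓│ │↑ ↲│   │↑ ← ↰│
├─┘ │ │ ╵ ├───┴───┴─┐ ╷ │
│   │ │↳ ↓│  ↱ → → ↓│ │↑│
│ ╶─┴─┴─┐ │ ╷ ┌───┐ ├─┘ │
│       │↓│ │↑│   │↓│↱ ↑│
│ ╶─┐ ╶─┘ └─┘ │ ╷ ╵ ╵ ╷ │
│   │    ↳ → ↑│ │  ↳ ↑│ │
└───┴─────────┴─┴─────┴─┘

Path to Q:

┌─────────────────┬─────┐
│A → ↓            │     │
├───┐ ┌───┬───┬─╴ │ ╷ ╶─┤
│↓ ↰│↓│Q  │   │   │ │   │
│ ╷ ╵ │ ╷ │ ╷ │ ┌─┴─┴─┐ │
│↓│↑ ↲│↑│ │ │ │ │     │ │
│ ├───┤ │ │ ├─┘ │ ╶─┐ ╵ │
│↓│↱ ↓│↑│ │ │   │   │   │
│ │ ╷ ╵ │ │ ╵ ┌─┘ ╷ ├─╴ │
│↓│↑│↳ ↑│ │   │   │ │   │
│ ╵ ├───┤ └─┐ ├───┘ │ ┌─┤
│↳ ↑│   │   │ │     │ │ │
├───┘ ┌─┴───┤ │ ┌───┘ ╵ │
│     │     │ │ │       │
│ ╷ ╷ │ ╷ ╶─┤ │ └───┬─╴ │
│ │ │ │ │   │ │     │   │
│ │ │ │ ├─┐ ╵ │ ╶─┐ └───┤
│ │ │ │ │ │   │   │     │
├─┘ │ │ ╵ ├───┴───┴─┐ ╷ │
│   │ │   │         │ │ │
│ ╶─┴─┴─┐ │ ╷ ┌───┐ ├─┘ │
│       │ │ │ │   │ │   │
│ ╶─┐ ╶─┘ └─┘ │ ╷ ╵ ╵ ╷ │
│   │         │ │     │ │
└───┴─────────┴─┴─────┴─┘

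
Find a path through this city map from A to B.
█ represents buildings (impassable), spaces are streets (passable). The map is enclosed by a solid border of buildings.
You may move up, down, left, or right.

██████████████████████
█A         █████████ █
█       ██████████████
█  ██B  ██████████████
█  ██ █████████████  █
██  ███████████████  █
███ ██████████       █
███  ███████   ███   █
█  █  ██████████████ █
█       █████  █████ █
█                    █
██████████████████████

Finding the shortest path from A to B:
Movement: cardinal only
Path length: 6 steps
Directions: down → right → right → right → right → down

Solution:

██████████████████████
█A         █████████ █
█↳→→→↓  ██████████████
█  ██B  ██████████████
█  ██ █████████████  █
██  ███████████████  █
███ ██████████       █
███  ███████   ███   █
█  █  ██████████████ █
█       █████  █████ █
█                    █
██████████████████████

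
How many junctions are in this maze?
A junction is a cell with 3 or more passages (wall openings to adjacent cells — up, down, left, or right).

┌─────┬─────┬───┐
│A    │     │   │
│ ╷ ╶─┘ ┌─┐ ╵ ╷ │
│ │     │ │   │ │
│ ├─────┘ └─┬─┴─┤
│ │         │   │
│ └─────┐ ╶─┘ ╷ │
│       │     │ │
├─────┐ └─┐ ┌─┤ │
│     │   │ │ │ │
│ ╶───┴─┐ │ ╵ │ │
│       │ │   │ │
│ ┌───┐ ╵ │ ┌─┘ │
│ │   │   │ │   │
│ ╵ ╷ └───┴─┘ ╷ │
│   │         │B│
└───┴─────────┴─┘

Checking each cell for number of passages:

Junctions found (3+ passages):
  (0, 1): 3 passages
  (2, 4): 4 passages
  (3, 5): 3 passages
  (5, 0): 3 passages
  (5, 5): 3 passages
  (6, 7): 3 passages
Total junctions: 6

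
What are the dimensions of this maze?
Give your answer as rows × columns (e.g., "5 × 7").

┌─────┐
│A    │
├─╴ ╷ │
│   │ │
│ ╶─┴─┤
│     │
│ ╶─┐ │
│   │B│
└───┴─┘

Counting the maze dimensions:
Rows (vertical): 4
Columns (horizontal): 3
Dimensions: 4 × 3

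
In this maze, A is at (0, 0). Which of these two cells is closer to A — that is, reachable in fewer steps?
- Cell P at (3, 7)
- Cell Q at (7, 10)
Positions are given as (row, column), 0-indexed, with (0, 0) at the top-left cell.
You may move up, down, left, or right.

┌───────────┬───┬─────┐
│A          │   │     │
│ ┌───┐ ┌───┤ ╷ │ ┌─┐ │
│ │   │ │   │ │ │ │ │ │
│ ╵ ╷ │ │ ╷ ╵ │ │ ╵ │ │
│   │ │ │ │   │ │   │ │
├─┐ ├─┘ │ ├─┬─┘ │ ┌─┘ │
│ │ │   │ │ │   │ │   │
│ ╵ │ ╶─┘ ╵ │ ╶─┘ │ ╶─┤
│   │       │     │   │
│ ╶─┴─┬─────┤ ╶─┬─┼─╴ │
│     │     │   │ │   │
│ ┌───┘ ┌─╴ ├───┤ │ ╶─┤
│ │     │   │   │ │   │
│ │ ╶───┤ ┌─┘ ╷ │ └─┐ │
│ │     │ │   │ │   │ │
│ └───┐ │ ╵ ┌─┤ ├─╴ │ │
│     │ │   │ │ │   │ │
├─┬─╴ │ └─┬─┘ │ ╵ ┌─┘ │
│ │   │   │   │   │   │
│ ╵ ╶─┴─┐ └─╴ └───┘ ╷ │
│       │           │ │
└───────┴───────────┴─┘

Shortest path A → P at (3, 7): 22 steps
Shortest path A → Q at (7, 10): 43 steps

P is closer (22 steps vs 43 steps).

Path to P:

┌───────────┬───┬─────┐
│A → → ↓    │↱ ↓│     │
│ ┌───┐ ┌───┤ ╷ │ ┌─┐ │
│ │   │↓│↱ ↓│↑│↓│ │ │ │
│ ╵ ╷ │ │ ╷ ╵ │ │ ╵ │ │
│   │ │↓│↑│↳ ↑│↓│   │ │
├─┐ ├─┘ │ ├─┬─┘ │ ┌─┘ │
│ │ │↓ ↲│↑│ │  P│ │   │
│ ╵ │ ╶─┘ ╵ │ ╶─┘ │ ╶─┤
│   │↳ → ↑  │     │   │
│ ╶─┴─┬─────┤ ╶─┬─┼─╴ │
│     │     │   │ │   │
│ ┌───┘ ┌─╴ ├───┤ │ ╶─┤
│ │     │   │   │ │   │
│ │ ╶───┤ ┌─┘ ╷ │ └─┐ │
│ │     │ │   │ │   │ │
│ └───┐ │ ╵ ┌─┤ ├─╴ │ │
│     │ │   │ │ │   │ │
├─┬─╴ │ └─┬─┘ │ ╵ ┌─┘ │
│ │   │   │   │   │   │
│ ╵ ╶─┴─┐ └─╴ └───┘ ╷ │
│       │           │ │
└───────┴───────────┴─┘

Path to Q:

┌───────────┬───┬─────┐
│A → → ↓    │↱ ↓│↱ → ↓│
│ ┌───┐ ┌───┤ ╷ │ ┌─┐ │
│ │   │↓│↱ ↓│↑│↓│↑│ │↓│
│ ╵ ╷ │ │ ╷ ╵ │ │ ╵ │ │
│   │ │↓│↑│↳ ↑│↓│↑  │↓│
├─┐ ├─┘ │ ├─┬─┘ │ ┌─┘ │
│ │ │↓ ↲│↑│ │↓ ↲│↑│↓ ↲│
│ ╵ │ ╶─┘ ╵ │ ╶─┘ │ ╶─┤
│   │↳ → ↑  │↳ → ↑│↳ ↓│
│ ╶─┴─┬─────┤ ╶─┬─┼─╴ │
│     │     │   │ │↓ ↲│
│ ┌───┘ ┌─╴ ├───┤ │ ╶─┤
│ │     │   │   │ │↳ ↓│
│ │ ╶───┤ ┌─┘ ╷ │ └─┐ │
│ │     │ │   │ │   │Q│
│ └───┐ │ ╵ ┌─┤ ├─╴ │ │
│     │ │   │ │ │   │ │
├─┬─╴ │ └─┬─┘ │ ╵ ┌─┘ │
│ │   │   │   │   │   │
│ ╵ ╶─┴─┐ └─╴ └───┘ ╷ │
│       │           │ │
└───────┴───────────┴─┘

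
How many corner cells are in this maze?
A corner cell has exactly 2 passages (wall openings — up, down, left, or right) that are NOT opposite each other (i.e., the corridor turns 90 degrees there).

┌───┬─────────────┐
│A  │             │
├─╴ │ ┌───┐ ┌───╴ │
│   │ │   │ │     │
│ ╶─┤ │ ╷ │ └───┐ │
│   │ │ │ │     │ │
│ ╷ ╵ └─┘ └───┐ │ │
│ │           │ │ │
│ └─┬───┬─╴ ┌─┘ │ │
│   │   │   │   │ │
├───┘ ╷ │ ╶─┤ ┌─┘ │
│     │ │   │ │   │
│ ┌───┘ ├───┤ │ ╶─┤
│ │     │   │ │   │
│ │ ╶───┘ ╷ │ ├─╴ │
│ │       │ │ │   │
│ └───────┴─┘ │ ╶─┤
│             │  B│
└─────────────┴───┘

Counting corner cells (2 non-opposite passages):
Total corners: 36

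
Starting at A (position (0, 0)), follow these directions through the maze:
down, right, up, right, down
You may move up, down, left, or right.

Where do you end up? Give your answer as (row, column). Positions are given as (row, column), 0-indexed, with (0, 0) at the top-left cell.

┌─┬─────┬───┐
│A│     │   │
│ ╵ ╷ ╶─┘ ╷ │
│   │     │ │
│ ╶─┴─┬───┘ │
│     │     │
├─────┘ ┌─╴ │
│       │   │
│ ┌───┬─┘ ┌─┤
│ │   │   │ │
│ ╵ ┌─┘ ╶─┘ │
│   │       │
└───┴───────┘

Following directions step by step:
Start: (0, 0)
  down: (0, 0) → (1, 0)
  right: (1, 0) → (1, 1)
  up: (1, 1) → (0, 1)
  right: (0, 1) → (0, 2)
  down: (0, 2) → (1, 2)
Final position: (1, 2)

Path taken:

┌─┬─────┬───┐
│A│↱ ↓  │   │
│ ╵ ╷ ╶─┘ ╷ │
│↳ ↑│B    │ │
│ ╶─┴─┬───┘ │
│     │     │
├─────┘ ┌─╴ │
│       │   │
│ ┌───┬─┘ ┌─┤
│ │   │   │ │
│ ╵ ┌─┘ ╶─┘ │
│   │       │
└───┴───────┘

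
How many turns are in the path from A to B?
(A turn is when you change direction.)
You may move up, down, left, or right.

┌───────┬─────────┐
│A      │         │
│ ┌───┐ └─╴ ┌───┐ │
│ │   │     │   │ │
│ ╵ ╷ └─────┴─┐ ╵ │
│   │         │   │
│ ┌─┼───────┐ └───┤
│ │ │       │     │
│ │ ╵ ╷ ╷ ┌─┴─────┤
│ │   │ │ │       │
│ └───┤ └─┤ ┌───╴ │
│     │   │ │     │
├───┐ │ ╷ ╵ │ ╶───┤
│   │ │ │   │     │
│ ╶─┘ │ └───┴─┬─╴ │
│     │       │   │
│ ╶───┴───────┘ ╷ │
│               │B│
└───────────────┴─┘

Directions: down, down, down, down, down, right, right, down, down, left, left, down, right, right, right, right, right, right, right, up, right, down
Number of turns: 8

Solution:

┌───────┬─────────┐
│A      │         │
│ ┌───┐ └─╴ ┌───┐ │
│↓│   │     │   │ │
│ ╵ ╷ └─────┴─┐ ╵ │
│↓  │         │   │
│ ┌─┼───────┐ └───┤
│↓│ │       │     │
│ │ ╵ ╷ ╷ ┌─┴─────┤
│↓│   │ │ │       │
│ └───┤ └─┤ ┌───╴ │
│↳ → ↓│   │ │     │
├───┐ │ ╷ ╵ │ ╶───┤
│   │↓│ │   │     │
│ ╶─┘ │ └───┴─┬─╴ │
│↓ ← ↲│       │↱ ↓│
│ ╶───┴───────┘ ╷ │
│↳ → → → → → → ↑│B│
└───────────────┴─┘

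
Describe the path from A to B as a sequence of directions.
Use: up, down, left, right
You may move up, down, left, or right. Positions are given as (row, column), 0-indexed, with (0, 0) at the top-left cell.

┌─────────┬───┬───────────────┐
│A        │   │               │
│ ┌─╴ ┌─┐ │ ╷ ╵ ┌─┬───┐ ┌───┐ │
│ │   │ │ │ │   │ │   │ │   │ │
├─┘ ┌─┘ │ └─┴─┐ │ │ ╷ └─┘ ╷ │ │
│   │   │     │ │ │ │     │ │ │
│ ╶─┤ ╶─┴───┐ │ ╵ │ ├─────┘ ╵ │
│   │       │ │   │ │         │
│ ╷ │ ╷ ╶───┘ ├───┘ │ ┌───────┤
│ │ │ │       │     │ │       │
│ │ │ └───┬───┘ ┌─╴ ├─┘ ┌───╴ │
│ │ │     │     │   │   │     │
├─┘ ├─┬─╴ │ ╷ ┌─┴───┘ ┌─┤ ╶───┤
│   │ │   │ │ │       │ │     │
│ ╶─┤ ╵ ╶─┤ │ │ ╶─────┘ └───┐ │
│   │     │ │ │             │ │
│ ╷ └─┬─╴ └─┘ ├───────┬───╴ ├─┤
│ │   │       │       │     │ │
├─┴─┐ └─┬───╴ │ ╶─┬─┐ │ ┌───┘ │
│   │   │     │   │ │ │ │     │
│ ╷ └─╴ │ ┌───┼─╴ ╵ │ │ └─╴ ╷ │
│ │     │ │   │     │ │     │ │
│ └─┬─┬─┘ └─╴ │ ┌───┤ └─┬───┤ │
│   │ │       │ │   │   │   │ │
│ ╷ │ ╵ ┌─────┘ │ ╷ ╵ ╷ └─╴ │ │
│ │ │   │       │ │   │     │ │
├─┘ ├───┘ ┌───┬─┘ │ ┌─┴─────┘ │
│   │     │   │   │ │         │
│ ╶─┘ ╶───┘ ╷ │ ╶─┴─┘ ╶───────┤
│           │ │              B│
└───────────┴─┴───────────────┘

Finding the path and converting it to directions:
Path through cells: (0,0) → (0,1) → (0,2) → (1,2) → (1,1) → (2,1) → (2,0) → (3,0) → (3,1) → (4,1) → (5,1) → (6,1) → (6,0) → (7,0) → (7,1) → (8,1) → (8,2) → (9,2) → (9,3) → (10,3) → (10,2) → (10,1) → (9,1) → (9,0) → (10,0) → (11,0) → (11,1) → (12,1) → (13,1) → (13,0) → (14,0) → (14,1) → (14,2) → (13,2) → (13,3) → (13,4) → (12,4) → (12,5) → (12,6) → (12,7) → (11,7) → (10,7) → (10,8) → (9,8) → (9,7) → (8,7) → (8,8) → (8,9) → (8,10) → (9,10) → (10,10) → (11,10) → (12,10) → (12,9) → (11,9) → (11,8) → (12,8) → (13,8) → (13,7) → (14,7) → (14,8) → (14,9) → (14,10) → (14,11) → (14,12) → (14,13) → (14,14)
Directions: right, right, down, left, down, left, down, right, down, down, down, left, down, right, down, right, down, right, down, left, left, up, left, down, down, right, down, down, left, down, right, right, up, right, right, up, right, right, right, up, up, right, up, left, up, right, right, right, down, down, down, down, left, up, left, down, down, left, down, right, right, right, right, right, right, right

Solution:

┌─────────┬───┬───────────────┐
│A → ↓    │   │               │
│ ┌─╴ ┌─┐ │ ╷ ╵ ┌─┬───┐ ┌───┐ │
│ │↓ ↲│ │ │ │   │ │   │ │   │ │
├─┘ ┌─┘ │ └─┴─┐ │ │ ╷ └─┘ ╷ │ │
│↓ ↲│   │     │ │ │ │     │ │ │
│ ╶─┤ ╶─┴───┐ │ ╵ │ ├─────┘ ╵ │
│↳ ↓│       │ │   │ │         │
│ ╷ │ ╷ ╶───┘ ├───┘ │ ┌───────┤
│ │↓│ │       │     │ │       │
│ │ │ └───┬───┘ ┌─╴ ├─┘ ┌───╴ │
│ │↓│     │     │   │   │     │
├─┘ ├─┬─╴ │ ╷ ┌─┴───┘ ┌─┤ ╶───┤
│↓ ↲│ │   │ │ │       │ │     │
│ ╶─┤ ╵ ╶─┤ │ │ ╶─────┘ └───┐ │
│↳ ↓│     │ │ │             │ │
│ ╷ └─┬─╴ └─┘ ├───────┬───╴ ├─┤
│ │↳ ↓│       │↱ → → ↓│     │ │
├─┴─┐ └─┬───╴ │ ╶─┬─┐ │ ┌───┘ │
│↓ ↰│↳ ↓│     │↑ ↰│ │↓│ │     │
│ ╷ └─╴ │ ┌───┼─╴ ╵ │ │ └─╴ ╷ │
│↓│↑ ← ↲│ │   │↱ ↑  │↓│     │ │
│ └─┬─┬─┘ └─╴ │ ┌───┤ └─┬───┤ │
│↳ ↓│ │       │↑│↓ ↰│↓  │   │ │
│ ╷ │ ╵ ┌─────┘ │ ╷ ╵ ╷ └─╴ │ │
│ │↓│   │↱ → → ↑│↓│↑ ↲│     │ │
├─┘ ├───┘ ┌───┬─┘ │ ┌─┴─────┘ │
│↓ ↲│↱ → ↑│   │↓ ↲│ │         │
│ ╶─┘ ╶───┘ ╷ │ ╶─┴─┘ ╶───────┤
│↳ → ↑      │ │↳ → → → → → → B│
└───────────┴─┴───────────────┘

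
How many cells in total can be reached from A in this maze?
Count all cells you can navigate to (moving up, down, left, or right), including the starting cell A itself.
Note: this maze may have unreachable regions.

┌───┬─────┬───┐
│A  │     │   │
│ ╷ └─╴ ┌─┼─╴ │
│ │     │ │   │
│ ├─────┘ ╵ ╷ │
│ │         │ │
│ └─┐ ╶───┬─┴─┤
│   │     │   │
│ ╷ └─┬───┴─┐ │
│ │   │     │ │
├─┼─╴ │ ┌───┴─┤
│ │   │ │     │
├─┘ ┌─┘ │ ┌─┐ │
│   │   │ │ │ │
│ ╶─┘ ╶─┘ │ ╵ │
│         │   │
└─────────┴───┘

Using BFS/flood-fill to find all reachable cells from A:
Maze size: 8 × 7 = 56 total cells
18 cell(s) are walled off and cannot be reached from A.
Reachable cells: 38

Reachable region (· marks reachable cells):

┌───┬─────┬───┐
│A ·│· · ·│   │
│ ╷ └─╴ ┌─┼─╴ │
│·│· · ·│ │   │
│ ├─────┘ ╵ ╷ │
│·│         │ │
│ └─┐ ╶───┬─┴─┤
│· ·│     │   │
│ ╷ └─┬───┴─┐ │
│·│· ·│· · ·│ │
├─┼─╴ │ ┌───┴─┤
│ │· ·│·│· · ·│
├─┘ ┌─┘ │ ┌─┐ │
│· ·│· ·│·│·│·│
│ ╶─┘ ╶─┘ │ ╵ │
│· · · · ·│· ·│
└─────────┴───┘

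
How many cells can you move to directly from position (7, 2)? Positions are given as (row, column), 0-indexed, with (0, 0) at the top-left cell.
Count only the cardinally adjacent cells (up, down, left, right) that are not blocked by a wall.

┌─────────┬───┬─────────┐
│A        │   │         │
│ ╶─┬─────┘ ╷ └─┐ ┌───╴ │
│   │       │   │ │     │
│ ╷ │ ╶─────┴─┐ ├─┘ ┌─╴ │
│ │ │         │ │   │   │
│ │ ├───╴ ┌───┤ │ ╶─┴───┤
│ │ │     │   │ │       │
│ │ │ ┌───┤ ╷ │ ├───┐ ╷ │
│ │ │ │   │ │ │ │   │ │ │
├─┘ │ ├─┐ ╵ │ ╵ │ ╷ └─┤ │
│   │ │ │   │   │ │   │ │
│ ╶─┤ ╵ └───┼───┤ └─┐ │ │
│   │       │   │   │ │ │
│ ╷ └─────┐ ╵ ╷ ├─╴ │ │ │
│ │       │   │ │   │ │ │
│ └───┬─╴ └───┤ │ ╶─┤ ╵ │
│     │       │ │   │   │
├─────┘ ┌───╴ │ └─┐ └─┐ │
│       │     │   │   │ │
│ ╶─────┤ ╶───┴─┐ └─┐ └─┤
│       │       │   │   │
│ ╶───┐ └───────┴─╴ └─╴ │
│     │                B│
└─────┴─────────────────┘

Checking passable neighbors of (7, 2):
Neighbors: (7, 1), (7, 3)
Count: 2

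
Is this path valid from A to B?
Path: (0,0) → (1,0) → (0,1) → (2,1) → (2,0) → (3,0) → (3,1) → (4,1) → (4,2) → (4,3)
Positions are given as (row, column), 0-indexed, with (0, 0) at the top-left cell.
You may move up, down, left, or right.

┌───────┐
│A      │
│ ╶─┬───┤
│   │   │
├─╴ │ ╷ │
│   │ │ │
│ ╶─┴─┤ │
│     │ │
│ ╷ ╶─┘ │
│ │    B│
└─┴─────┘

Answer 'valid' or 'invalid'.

Checking path validity:
Result: Invalid move at step 2: cannot move from (1, 0) to (0, 1).

invalid

Correct solution:

┌───────┐
│A      │
│ ╶─┬───┤
│↳ ↓│   │
├─╴ │ ╷ │
│↓ ↲│ │ │
│ ╶─┴─┤ │
│↳ ↓  │ │
│ ╷ ╶─┘ │
│ │↳ → B│
└─┴─────┘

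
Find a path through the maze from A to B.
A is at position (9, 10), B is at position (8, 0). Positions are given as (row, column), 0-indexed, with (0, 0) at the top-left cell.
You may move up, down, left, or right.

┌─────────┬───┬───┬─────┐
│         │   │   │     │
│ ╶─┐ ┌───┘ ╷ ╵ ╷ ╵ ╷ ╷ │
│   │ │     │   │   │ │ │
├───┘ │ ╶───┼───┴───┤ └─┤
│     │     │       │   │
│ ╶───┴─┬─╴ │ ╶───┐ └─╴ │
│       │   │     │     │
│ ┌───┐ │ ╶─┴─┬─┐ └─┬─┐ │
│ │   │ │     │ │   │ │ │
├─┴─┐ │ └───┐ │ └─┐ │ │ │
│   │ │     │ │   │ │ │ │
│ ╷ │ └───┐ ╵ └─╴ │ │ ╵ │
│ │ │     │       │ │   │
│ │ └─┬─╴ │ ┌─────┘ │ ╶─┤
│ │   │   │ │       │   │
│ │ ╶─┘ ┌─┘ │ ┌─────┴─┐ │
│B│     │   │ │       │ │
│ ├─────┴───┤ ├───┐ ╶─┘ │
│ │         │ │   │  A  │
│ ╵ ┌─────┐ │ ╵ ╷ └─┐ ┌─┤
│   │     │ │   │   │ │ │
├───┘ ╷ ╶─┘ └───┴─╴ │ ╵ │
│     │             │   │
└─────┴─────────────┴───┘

Finding the shortest path from (9, 10) to (8, 0):
Path length: 49 steps
Directions: right → up → up → left → up → right → up → up → up → left → left → up → left → left → left → down → right → right → down → right → down → down → down → left → left → left → down → down → down → right → up → right → down → right → down → left → left → left → left → up → up → left → left → left → left → down → left → up → up

Solution:

┌─────────┬───┬───┬─────┐
│         │   │   │     │
│ ╶─┐ ┌───┘ ╷ ╵ ╷ ╵ ╷ ╷ │
│   │ │     │   │   │ │ │
├───┘ │ ╶───┼───┴───┤ └─┤
│     │     │↓ ← ← ↰│   │
│ ╶───┴─┬─╴ │ ╶───┐ └─╴ │
│       │   │↳ → ↓│↑ ← ↰│
│ ┌───┐ │ ╶─┴─┬─┐ └─┬─┐ │
│ │   │ │     │ │↳ ↓│ │↑│
├─┴─┐ │ └───┐ │ └─┐ │ │ │
│   │ │     │ │   │↓│ │↑│
│ ╷ │ └───┐ ╵ └─╴ │ │ ╵ │
│ │ │     │       │↓│↱ ↑│
│ │ └─┬─╴ │ ┌─────┘ │ ╶─┤
│ │   │   │ │↓ ← ← ↲│↑ ↰│
│ │ ╶─┘ ┌─┘ │ ┌─────┴─┐ │
│B│     │   │↓│       │↑│
│ ├─────┴───┤ ├───┐ ╶─┘ │
│↑│↓ ← ← ← ↰│↓│↱ ↓│  A ↑│
│ ╵ ┌─────┐ │ ╵ ╷ └─┐ ┌─┤
│↑ ↲│     │↑│↳ ↑│↳ ↓│ │ │
├───┘ ╷ ╶─┘ └───┴─╴ │ ╵ │
│     │    ↑ ← ← ← ↲│   │
└─────┴─────────────┴───┘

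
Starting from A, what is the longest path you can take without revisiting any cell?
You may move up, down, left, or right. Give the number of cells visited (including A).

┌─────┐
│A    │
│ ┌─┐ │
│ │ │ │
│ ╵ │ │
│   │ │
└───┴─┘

Finding longest simple path using DFS:
Start: (0, 0)
Longest path visits 5 cells
Path: A → down → down → right → up

Solution:

┌─────┐
│A    │
│ ┌─┐ │
│↓│B│ │
│ ╵ │ │
│↳ ↑│ │
└───┴─┘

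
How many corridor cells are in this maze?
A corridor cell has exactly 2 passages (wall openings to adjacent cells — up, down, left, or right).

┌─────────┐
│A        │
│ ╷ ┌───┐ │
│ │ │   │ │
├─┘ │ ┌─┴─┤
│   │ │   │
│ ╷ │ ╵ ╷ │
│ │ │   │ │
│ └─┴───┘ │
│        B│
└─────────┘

Counting cells with exactly 2 passages:
Total corridor cells: 19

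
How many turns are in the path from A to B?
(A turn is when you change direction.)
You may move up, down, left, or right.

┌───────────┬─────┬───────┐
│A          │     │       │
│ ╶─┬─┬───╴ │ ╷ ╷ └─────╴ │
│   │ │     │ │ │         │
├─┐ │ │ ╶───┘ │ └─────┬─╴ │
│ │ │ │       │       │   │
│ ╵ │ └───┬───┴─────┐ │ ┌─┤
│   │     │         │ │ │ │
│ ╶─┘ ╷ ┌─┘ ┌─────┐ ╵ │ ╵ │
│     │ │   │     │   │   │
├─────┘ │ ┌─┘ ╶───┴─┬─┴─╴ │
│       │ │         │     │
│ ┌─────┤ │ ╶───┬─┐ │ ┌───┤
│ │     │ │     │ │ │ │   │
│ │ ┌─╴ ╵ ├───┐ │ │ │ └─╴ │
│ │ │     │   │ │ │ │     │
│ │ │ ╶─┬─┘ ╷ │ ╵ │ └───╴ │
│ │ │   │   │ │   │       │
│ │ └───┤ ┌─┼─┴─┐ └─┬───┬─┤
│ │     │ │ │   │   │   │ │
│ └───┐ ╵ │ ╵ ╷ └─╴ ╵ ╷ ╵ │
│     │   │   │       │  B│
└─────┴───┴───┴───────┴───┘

Directions: right, right, right, right, right, down, left, left, down, right, right, right, up, up, right, right, down, right, right, right, right, down, left, down, down, right, down, left, left, down, down, right, right, down, left, left, left, up, up, up, left, left, left, left, down, right, right, down, down, right, down, right, down, right, up, right, down, right
Number of turns: 32

Solution:

┌───────────┬─────┬───────┐
│A → → → → ↓│↱ → ↓│       │
│ ╶─┬─┬───╴ │ ╷ ╷ └─────╴ │
│   │ │↓ ← ↲│↑│ │↳ → → → ↓│
├─┐ │ │ ╶───┘ │ └─────┬─╴ │
│ │ │ │↳ → → ↑│       │↓ ↲│
│ ╵ │ └───┬───┴─────┐ │ ┌─┤
│   │     │         │ │↓│ │
│ ╶─┘ ╷ ┌─┘ ┌─────┐ ╵ │ ╵ │
│     │ │   │     │   │↳ ↓│
├─────┘ │ ┌─┘ ╶───┴─┬─┴─╴ │
│       │ │↓ ← ← ← ↰│↓ ← ↲│
│ ┌─────┤ │ ╶───┬─┐ │ ┌───┤
│ │     │ │↳ → ↓│ │↑│↓│   │
│ │ ┌─╴ ╵ ├───┐ │ │ │ └─╴ │
│ │ │     │   │↓│ │↑│↳ → ↓│
│ │ │ ╶─┬─┘ ╷ │ ╵ │ └───╴ │
│ │ │   │   │ │↳ ↓│↑ ← ← ↲│
│ │ └───┤ ┌─┼─┴─┐ └─┬───┬─┤
│ │     │ │ │   │↳ ↓│↱ ↓│ │
│ └───┐ ╵ │ ╵ ╷ └─╴ ╵ ╷ ╵ │
│     │   │   │    ↳ ↑│↳ B│
└─────┴───┴───┴───────┴───┘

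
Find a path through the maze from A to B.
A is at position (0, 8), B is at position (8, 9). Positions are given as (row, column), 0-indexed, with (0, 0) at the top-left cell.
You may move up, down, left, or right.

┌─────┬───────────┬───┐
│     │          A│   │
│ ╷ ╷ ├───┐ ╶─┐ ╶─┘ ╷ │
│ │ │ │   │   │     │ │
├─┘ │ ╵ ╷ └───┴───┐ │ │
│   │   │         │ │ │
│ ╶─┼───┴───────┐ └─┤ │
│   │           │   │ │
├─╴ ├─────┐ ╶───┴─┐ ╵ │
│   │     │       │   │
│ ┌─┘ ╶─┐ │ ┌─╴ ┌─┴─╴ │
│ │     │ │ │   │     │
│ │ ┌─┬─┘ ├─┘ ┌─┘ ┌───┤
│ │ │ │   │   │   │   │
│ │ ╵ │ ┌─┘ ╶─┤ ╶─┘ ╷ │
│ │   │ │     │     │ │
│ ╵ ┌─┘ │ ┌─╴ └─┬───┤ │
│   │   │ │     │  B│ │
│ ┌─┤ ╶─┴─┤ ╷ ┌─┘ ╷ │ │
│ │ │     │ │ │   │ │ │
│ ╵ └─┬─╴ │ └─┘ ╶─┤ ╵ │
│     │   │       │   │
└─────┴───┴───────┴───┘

Finding the shortest path from (0, 8) to (8, 9):
Path length: 27 steps
Directions: left → down → right → right → up → right → down → down → down → down → down → left → left → down → left → down → right → right → up → right → down → down → down → down → left → up → up

Solution:

┌─────┬───────────┬───┐
│     │        ↓ A│↱ ↓│
│ ╷ ╷ ├───┐ ╶─┐ ╶─┘ ╷ │
│ │ │ │   │   │↳ → ↑│↓│
├─┘ │ ╵ ╷ └───┴───┐ │ │
│   │   │         │ │↓│
│ ╶─┼───┴───────┐ └─┤ │
│   │           │   │↓│
├─╴ ├─────┐ ╶───┴─┐ ╵ │
│   │     │       │  ↓│
│ ┌─┘ ╶─┐ │ ┌─╴ ┌─┴─╴ │
│ │     │ │ │   │↓ ← ↲│
│ │ ┌─┬─┘ ├─┘ ┌─┘ ┌───┤
│ │ │ │   │   │↓ ↲│↱ ↓│
│ │ ╵ │ ┌─┘ ╶─┤ ╶─┘ ╷ │
│ │   │ │     │↳ → ↑│↓│
│ ╵ ┌─┘ │ ┌─╴ └─┬───┤ │
│   │   │ │     │  B│↓│
│ ┌─┤ ╶─┴─┤ ╷ ┌─┘ ╷ │ │
│ │ │     │ │ │   │↑│↓│
│ ╵ └─┬─╴ │ └─┘ ╶─┤ ╵ │
│     │   │       │↑ ↲│
└─────┴───┴───────┴───┘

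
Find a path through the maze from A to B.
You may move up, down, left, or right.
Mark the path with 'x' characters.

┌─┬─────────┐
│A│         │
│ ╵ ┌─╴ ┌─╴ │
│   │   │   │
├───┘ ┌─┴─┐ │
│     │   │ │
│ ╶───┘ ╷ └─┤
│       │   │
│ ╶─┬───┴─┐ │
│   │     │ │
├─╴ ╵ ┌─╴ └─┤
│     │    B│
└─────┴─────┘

Finding the shortest path through the maze:
Path length: 20 steps
Directions: down → right → up → right → right → down → left → down → left → left → down → down → right → down → right → up → right → right → down → right

Solution:

┌─┬─────────┐
│A│x x x    │
│ ╵ ┌─╴ ┌─╴ │
│x x│x x│   │
├───┘ ┌─┴─┐ │
│x x x│   │ │
│ ╶───┘ ╷ └─┤
│x      │   │
│ ╶─┬───┴─┐ │
│x x│x x x│ │
├─╴ ╵ ┌─╴ └─┤
│  x x│  x B│
└─────┴─────┘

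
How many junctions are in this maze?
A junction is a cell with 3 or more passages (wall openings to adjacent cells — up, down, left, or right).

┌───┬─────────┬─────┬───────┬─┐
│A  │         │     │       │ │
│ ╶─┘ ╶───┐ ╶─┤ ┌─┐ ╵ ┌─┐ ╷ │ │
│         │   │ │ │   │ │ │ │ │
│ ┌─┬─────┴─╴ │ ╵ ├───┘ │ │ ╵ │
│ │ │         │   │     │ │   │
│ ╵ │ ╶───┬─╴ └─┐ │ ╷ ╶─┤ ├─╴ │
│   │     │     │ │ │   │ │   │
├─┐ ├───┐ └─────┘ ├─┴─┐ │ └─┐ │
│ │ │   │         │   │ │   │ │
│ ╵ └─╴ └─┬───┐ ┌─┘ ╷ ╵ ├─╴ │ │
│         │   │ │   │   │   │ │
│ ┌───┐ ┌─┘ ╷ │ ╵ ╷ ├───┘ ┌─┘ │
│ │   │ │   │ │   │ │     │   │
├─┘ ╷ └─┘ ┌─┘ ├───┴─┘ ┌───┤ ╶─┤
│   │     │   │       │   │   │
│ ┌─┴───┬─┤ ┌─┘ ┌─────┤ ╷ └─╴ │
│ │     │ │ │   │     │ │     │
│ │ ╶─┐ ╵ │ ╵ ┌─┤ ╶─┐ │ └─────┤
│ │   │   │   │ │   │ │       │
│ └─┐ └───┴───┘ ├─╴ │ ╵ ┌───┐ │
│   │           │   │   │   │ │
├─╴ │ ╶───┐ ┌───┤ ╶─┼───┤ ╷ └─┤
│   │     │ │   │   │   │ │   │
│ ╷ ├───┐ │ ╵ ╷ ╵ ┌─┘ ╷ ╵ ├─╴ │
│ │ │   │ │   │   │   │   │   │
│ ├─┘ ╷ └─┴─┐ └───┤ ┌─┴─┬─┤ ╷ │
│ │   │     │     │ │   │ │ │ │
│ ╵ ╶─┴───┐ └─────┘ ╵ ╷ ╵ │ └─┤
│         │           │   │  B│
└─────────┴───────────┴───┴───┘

Checking each cell for number of passages:

Junctions found (3+ passages):
  (0, 5): 3 passages
  (0, 12): 3 passages
  (1, 0): 3 passages
  (1, 2): 3 passages
  (2, 6): 3 passages
  (2, 8): 3 passages
  (2, 10): 3 passages
  (2, 14): 3 passages
  (3, 1): 3 passages
  (3, 6): 3 passages
  (3, 14): 3 passages
  (4, 7): 3 passages
  (5, 0): 3 passages
  (5, 1): 3 passages
  (5, 3): 4 passages
  (5, 9): 3 passages
  (9, 11): 3 passages
  (10, 2): 3 passages
  (10, 5): 3 passages
  (11, 1): 3 passages
  (11, 8): 3 passages
  (12, 6): 3 passages
  (12, 14): 3 passages
  (14, 1): 3 passages
  (14, 9): 3 passages
Total junctions: 25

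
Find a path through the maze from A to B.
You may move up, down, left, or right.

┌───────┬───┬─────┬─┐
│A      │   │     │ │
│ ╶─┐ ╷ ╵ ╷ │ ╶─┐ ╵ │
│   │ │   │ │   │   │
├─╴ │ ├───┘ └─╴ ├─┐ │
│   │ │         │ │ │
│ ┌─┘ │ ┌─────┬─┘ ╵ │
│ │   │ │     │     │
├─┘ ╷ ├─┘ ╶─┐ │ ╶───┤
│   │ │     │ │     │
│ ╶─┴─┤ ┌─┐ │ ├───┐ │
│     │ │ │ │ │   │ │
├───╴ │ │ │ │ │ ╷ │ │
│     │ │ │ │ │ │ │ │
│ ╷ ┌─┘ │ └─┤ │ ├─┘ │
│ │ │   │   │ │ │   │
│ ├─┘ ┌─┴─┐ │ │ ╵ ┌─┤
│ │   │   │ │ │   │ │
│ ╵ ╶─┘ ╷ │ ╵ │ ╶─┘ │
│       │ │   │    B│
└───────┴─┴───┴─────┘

Finding the shortest path through the maze:
Path length: 34 steps
Directions: right → right → right → down → right → up → right → down → down → right → right → up → left → up → right → right → down → right → down → down → left → left → down → right → right → down → down → down → left → down → left → down → right → right

Solution:

┌───────┬───┬─────┬─┐
│A → → ↓│↱ ↓│↱ → ↓│ │
│ ╶─┐ ╷ ╵ ╷ │ ╶─┐ ╵ │
│   │ │↳ ↑│↓│↑ ↰│↳ ↓│
├─╴ │ ├───┘ └─╴ ├─┐ │
│   │ │    ↳ → ↑│ │↓│
│ ┌─┘ │ ┌─────┬─┘ ╵ │
│ │   │ │     │↓ ← ↲│
├─┘ ╷ ├─┘ ╶─┐ │ ╶───┤
│   │ │     │ │↳ → ↓│
│ ╶─┴─┤ ┌─┐ │ ├───┐ │
│     │ │ │ │ │   │↓│
├───╴ │ │ │ │ │ ╷ │ │
│     │ │ │ │ │ │ │↓│
│ ╷ ┌─┘ │ └─┤ │ ├─┘ │
│ │ │   │   │ │ │↓ ↲│
│ ├─┘ ┌─┴─┐ │ │ ╵ ┌─┤
│ │   │   │ │ │↓ ↲│ │
│ ╵ ╶─┘ ╷ │ ╵ │ ╶─┘ │
│       │ │   │↳ → B│
└───────┴─┴───┴─────┘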